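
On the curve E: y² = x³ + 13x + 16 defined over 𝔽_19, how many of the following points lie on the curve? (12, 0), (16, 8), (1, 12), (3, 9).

3

(12, 0): 0² ≡ 0, rhs ≡ 0 → on.
(16, 8): 8² ≡ 7, rhs ≡ 7 → on.
(1, 12): 12² ≡ 11, rhs ≡ 11 → on.
(3, 9): 9² ≡ 5, rhs ≡ 6 → off.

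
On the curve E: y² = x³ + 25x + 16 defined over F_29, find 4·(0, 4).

Write Q = (0, 4).
Double-and-add on 4 = (100)₂. Start with Q = (0, 4) for the leading 1-bit.
double: tangent at (0, 4): λ = (3·0² + 25)/(2·4) ≡ 25/8. 8⁻¹ ≡ 11 (mod 29) since 8·11 = 88 ≡ 1, so λ ≡ 25·11 ≡ 14.
  x = λ² - 0 - 0 = 196 - 0 ≡ 22; y = λ·(0 - 22) - 4 ≡ 7. → (22, 7)
double: tangent at (22, 7): λ = (3·22² + 25)/(2·7) ≡ 27/14. 14⁻¹ ≡ 27 (mod 29) since 14·27 = 378 ≡ 1, so λ ≡ 27·27 ≡ 4.
  x = λ² - 22 - 22 = 16 - 44 ≡ 1; y = λ·(22 - 1) - 7 ≡ 19. → (1, 19)

(1, 19)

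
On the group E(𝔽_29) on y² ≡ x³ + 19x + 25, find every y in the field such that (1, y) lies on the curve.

4, 25

x³ + 19x + 25 = 45 ≡ 16 (mod 29).
Square roots of 16 mod 29: 4 and 25 (since 4² = 16 ≡ 16).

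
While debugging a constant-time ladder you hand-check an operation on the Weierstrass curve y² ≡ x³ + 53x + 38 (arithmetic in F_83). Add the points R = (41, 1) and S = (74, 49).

(49, 10)

(41, 1) + (74, 49). λ = (49 - 1)/(74 - 41) ≡ 48/33 mod 83. 33⁻¹ ≡ 78 (mod 83), so λ ≡ 9.
  x = λ² - 41 - 74 = 81 - 115 ≡ 49; y = λ·(41 - 49) - 1 ≡ 10. → (49, 10)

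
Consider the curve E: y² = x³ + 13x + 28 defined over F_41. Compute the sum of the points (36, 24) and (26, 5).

(15, 20)

(36, 24) + (26, 5). λ = (5 - 24)/(26 - 36) ≡ 22/31 mod 41. 31⁻¹ ≡ 4 (mod 41), so λ ≡ 6.
  x = λ² - 36 - 26 = 36 - 62 ≡ 15; y = λ·(36 - 15) - 24 ≡ 20. → (15, 20)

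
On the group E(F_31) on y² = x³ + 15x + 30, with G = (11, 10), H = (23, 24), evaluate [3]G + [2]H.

(10, 8)

First 3G:
Repeated addition: build up to 3G.
2G: tangent at (11, 10): λ = (3·11² + 15)/(2·10) ≡ 6/20. 20⁻¹ ≡ 14 (mod 31), so λ ≡ 6·14 ≡ 22.
  x = λ² - 11 - 11 = 484 - 22 ≡ 28; y = λ·(11 - 28) - 10 ≡ 19. → (28, 19)
3G: (28, 19) + (11, 10). λ = (10 - 19)/(11 - 28) ≡ 22/14 mod 31. 14⁻¹ ≡ 20 (mod 31), so λ ≡ 6.
  x = λ² - 28 - 11 = 36 - 39 ≡ 28; y = λ·(28 - 28) - 19 ≡ 12. → (28, 12)
3G = (28, 12).
Next 2H:
Repeated addition: build up to 2H.
2H: tangent at (23, 24): λ = (3·23² + 15)/(2·24) ≡ 21/17. 17⁻¹ ≡ 11 (mod 31), so λ ≡ 21·11 ≡ 14.
  x = λ² - 23 - 23 = 196 - 46 ≡ 26; y = λ·(23 - 26) - 24 ≡ 27. → (26, 27)
2H = (26, 27).
Finally 3G + 2H:
(28, 12) + (26, 27). λ = (27 - 12)/(26 - 28) ≡ 15/29 mod 31. 29⁻¹ ≡ 15 (mod 31), so λ ≡ 8.
  x = λ² - 28 - 26 = 64 - 54 ≡ 10; y = λ·(28 - 10) - 12 ≡ 8. → (10, 8)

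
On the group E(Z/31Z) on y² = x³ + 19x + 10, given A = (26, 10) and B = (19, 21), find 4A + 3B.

(19, 21)

First 4A:
Repeated addition: build up to 4A.
2A: tangent at (26, 10): λ = (3·26² + 19)/(2·10) ≡ 1/20. 20⁻¹ ≡ 14 (mod 31) since 20·14 = 280 ≡ 1, so λ ≡ 1·14 ≡ 14.
  x = λ² - 26 - 26 = 196 - 52 ≡ 20; y = λ·(26 - 20) - 10 ≡ 12. → (20, 12)
3A: (20, 12) + (26, 10). λ = (10 - 12)/(26 - 20) ≡ 29/6 mod 31. 6⁻¹ ≡ 26 (mod 31) since 6·26 = 156 ≡ 1, so λ ≡ 10.
  x = λ² - 20 - 26 = 100 - 46 ≡ 23; y = λ·(20 - 23) - 12 ≡ 20. → (23, 20)
4A: (23, 20) + (26, 10). λ = (10 - 20)/(26 - 23) ≡ 21/3 mod 31. 3⁻¹ ≡ 21 (mod 31) since 3·21 = 63 ≡ 1, so λ ≡ 7.
  x = λ² - 23 - 26 = 49 - 49 ≡ 0; y = λ·(23 - 0) - 20 ≡ 17. → (0, 17)
4A = (0, 17).
Next 3B:
Repeated addition: build up to 3B.
2B: tangent at (19, 21): λ = (3·19² + 19)/(2·21) ≡ 17/11. 11⁻¹ ≡ 17 (mod 31) since 11·17 = 187 ≡ 1, so λ ≡ 17·17 ≡ 10.
  x = λ² - 19 - 19 = 100 - 38 ≡ 0; y = λ·(19 - 0) - 21 ≡ 14. → (0, 14)
3B: (0, 14) + (19, 21). λ = (21 - 14)/(19 - 0) ≡ 7/19 mod 31. 19⁻¹ ≡ 18 (mod 31) since 19·18 = 342 ≡ 1, so λ ≡ 2.
  x = λ² - 0 - 19 = 4 - 19 ≡ 16; y = λ·(0 - 16) - 14 ≡ 16. → (16, 16)
3B = (16, 16).
Finally 4A + 3B:
(0, 17) + (16, 16). λ = (16 - 17)/(16 - 0) ≡ 30/16 mod 31. 16⁻¹ ≡ 2 (mod 31), so λ ≡ 29.
  x = λ² - 0 - 16 = 841 - 16 ≡ 19; y = λ·(0 - 19) - 17 ≡ 21. → (19, 21)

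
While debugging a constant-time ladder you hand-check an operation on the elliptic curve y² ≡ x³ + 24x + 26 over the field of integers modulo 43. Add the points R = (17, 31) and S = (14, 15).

(7, 8)

(17, 31) + (14, 15). λ = (15 - 31)/(14 - 17) ≡ 27/40 mod 43. 40⁻¹ ≡ 14 (mod 43) since 40·14 = 560 ≡ 1, so λ ≡ 34.
  x = λ² - 17 - 14 = 1156 - 31 ≡ 7; y = λ·(17 - 7) - 31 ≡ 8. → (7, 8)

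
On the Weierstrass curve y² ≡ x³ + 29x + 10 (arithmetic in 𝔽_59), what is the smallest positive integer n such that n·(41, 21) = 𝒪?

2P: tangent at (41, 21): λ = (3·41² + 29)/(2·21) ≡ 57/42. 42⁻¹ ≡ 52 (mod 59), so λ ≡ 57·52 ≡ 14.
  x = λ² - 41 - 41 = 196 - 82 ≡ 55; y = λ·(41 - 55) - 21 ≡ 19. → (55, 19)
3P: (55, 19) + (41, 21). λ = (21 - 19)/(41 - 55) ≡ 2/45 mod 59. 45⁻¹ ≡ 21 (mod 59), so λ ≡ 42.
  x = λ² - 55 - 41 = 1764 - 96 ≡ 16; y = λ·(55 - 16) - 19 ≡ 26. → (16, 26)
4P: (16, 26) + (41, 21). λ = (21 - 26)/(41 - 16) ≡ 54/25 mod 59. 25⁻¹ ≡ 26 (mod 59), so λ ≡ 47.
  x = λ² - 16 - 41 = 2209 - 57 ≡ 28; y = λ·(16 - 28) - 26 ≡ 0. → (28, 0)
5P: (28, 0) + (41, 21). λ = (21 - 0)/(41 - 28) ≡ 21/13 mod 59. 13⁻¹ ≡ 50 (mod 59) since 13·50 = 650 ≡ 1, so λ ≡ 47.
  x = λ² - 28 - 41 = 2209 - 69 ≡ 16; y = λ·(28 - 16) - 0 ≡ 33. → (16, 33)
6P: (16, 33) + (41, 21). λ = (21 - 33)/(41 - 16) ≡ 47/25 mod 59. 25⁻¹ ≡ 26 (mod 59) since 25·26 = 650 ≡ 1, so λ ≡ 42.
  x = λ² - 16 - 41 = 1764 - 57 ≡ 55; y = λ·(16 - 55) - 33 ≡ 40. → (55, 40)
7P: (55, 40) + (41, 21). λ = (21 - 40)/(41 - 55) ≡ 40/45 mod 59. 45⁻¹ ≡ 21 (mod 59), so λ ≡ 14.
  x = λ² - 55 - 41 = 196 - 96 ≡ 41; y = λ·(55 - 41) - 40 ≡ 38. → (41, 38)
8P: (41, 38) + (41, 21): same x and y₁ ≡ -y₂, so the sum is 𝒪.
8P = 𝒪, so the order is 8.

8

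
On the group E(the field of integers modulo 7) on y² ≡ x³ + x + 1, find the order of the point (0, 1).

2P: tangent at (0, 1): λ = (3·0² + 1)/(2·1) ≡ 1/2. 2⁻¹ ≡ 4 (mod 7) since 2·4 = 8 ≡ 1, so λ ≡ 1·4 ≡ 4.
  x = λ² - 0 - 0 = 16 - 0 ≡ 2; y = λ·(0 - 2) - 1 ≡ 5. → (2, 5)
3P: (2, 5) + (0, 1). λ = (1 - 5)/(0 - 2) ≡ 3/5 mod 7. 5⁻¹ ≡ 3 (mod 7), so λ ≡ 2.
  x = λ² - 2 - 0 = 4 - 2 ≡ 2; y = λ·(2 - 2) - 5 ≡ 2. → (2, 2)
4P: (2, 2) + (0, 1). λ = (1 - 2)/(0 - 2) ≡ 6/5 mod 7. 5⁻¹ ≡ 3 (mod 7), so λ ≡ 4.
  x = λ² - 2 - 0 = 16 - 2 ≡ 0; y = λ·(2 - 0) - 2 ≡ 6. → (0, 6)
5P: (0, 6) + (0, 1): same x and y₁ ≡ -y₂, so the sum is ∞.
5P = ∞, so the order is 5.

5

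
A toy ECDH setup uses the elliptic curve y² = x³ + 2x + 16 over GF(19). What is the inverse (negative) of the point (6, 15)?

(6, 4)

-(6, 15) = (6, -15 mod 19) = (6, 4).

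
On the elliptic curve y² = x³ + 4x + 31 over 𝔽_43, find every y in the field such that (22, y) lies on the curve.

19, 24

x³ + 4x + 31 = 10767 ≡ 17 (mod 43).
Square roots of 17 mod 43: 19 and 24 (since 19² = 361 ≡ 17).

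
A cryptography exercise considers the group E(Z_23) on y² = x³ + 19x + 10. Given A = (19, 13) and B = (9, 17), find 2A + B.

(11, 3)

First 2A:
Repeated addition: build up to 2A.
2A: tangent at (19, 13): λ = (3·19² + 19)/(2·13) ≡ 21/3. 3⁻¹ ≡ 8 (mod 23) since 3·8 = 24 ≡ 1, so λ ≡ 21·8 ≡ 7.
  x = λ² - 19 - 19 = 49 - 38 ≡ 11; y = λ·(19 - 11) - 13 ≡ 20. → (11, 20)
2A = (11, 20).
Finally 2A + B:
(11, 20) + (9, 17). λ = (17 - 20)/(9 - 11) ≡ 20/21 mod 23. 21⁻¹ ≡ 11 (mod 23), so λ ≡ 13.
  x = λ² - 11 - 9 = 169 - 20 ≡ 11; y = λ·(11 - 11) - 20 ≡ 3. → (11, 3)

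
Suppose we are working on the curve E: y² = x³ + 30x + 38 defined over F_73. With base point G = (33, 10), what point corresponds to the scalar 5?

O

Double-and-add on 5 = (101)₂. Start with G = (33, 10) for the leading 1-bit.
double: tangent at (33, 10): λ = (3·33² + 30)/(2·10) ≡ 12/20. 20⁻¹ ≡ 11 (mod 73), so λ ≡ 12·11 ≡ 59.
  x = λ² - 33 - 33 = 3481 - 66 ≡ 57; y = λ·(33 - 57) - 10 ≡ 34. → (57, 34)
double: tangent at (57, 34): λ = (3·57² + 30)/(2·34) ≡ 68/68. 68⁻¹ ≡ 29 (mod 73), so λ ≡ 68·29 ≡ 1.
  x = λ² - 57 - 57 = 1 - 114 ≡ 33; y = λ·(57 - 33) - 34 ≡ 63. → (33, 63)
add G: (33, 63) + (33, 10): same x and y₁ ≡ -y₂, so the sum is O.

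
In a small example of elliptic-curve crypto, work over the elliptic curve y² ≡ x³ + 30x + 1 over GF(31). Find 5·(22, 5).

(18, 24)

Write G = (22, 5).
Repeated addition: build up to 5G.
2G: tangent at (22, 5): λ = (3·22² + 30)/(2·5) ≡ 25/10. 10⁻¹ ≡ 28 (mod 31), so λ ≡ 25·28 ≡ 18.
  x = λ² - 22 - 22 = 324 - 44 ≡ 1; y = λ·(22 - 1) - 5 ≡ 1. → (1, 1)
3G: (1, 1) + (22, 5). λ = (5 - 1)/(22 - 1) ≡ 4/21 mod 31. 21⁻¹ ≡ 3 (mod 31) since 21·3 = 63 ≡ 1, so λ ≡ 12.
  x = λ² - 1 - 22 = 144 - 23 ≡ 28; y = λ·(1 - 28) - 1 ≡ 16. → (28, 16)
4G: (28, 16) + (22, 5). λ = (5 - 16)/(22 - 28) ≡ 20/25 mod 31. 25⁻¹ ≡ 5 (mod 31), so λ ≡ 7.
  x = λ² - 28 - 22 = 49 - 50 ≡ 30; y = λ·(28 - 30) - 16 ≡ 1. → (30, 1)
5G: (30, 1) + (22, 5). λ = (5 - 1)/(22 - 30) ≡ 4/23 mod 31. 23⁻¹ ≡ 27 (mod 31) since 23·27 = 621 ≡ 1, so λ ≡ 15.
  x = λ² - 30 - 22 = 225 - 52 ≡ 18; y = λ·(30 - 18) - 1 ≡ 24. → (18, 24)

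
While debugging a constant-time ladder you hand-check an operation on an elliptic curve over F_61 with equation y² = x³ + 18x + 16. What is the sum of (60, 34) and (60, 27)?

The two points share x = 60 and their y-coordinates satisfy 34 + 27 ≡ 0 (mod 61), so they are inverses. Their sum is ∞.

O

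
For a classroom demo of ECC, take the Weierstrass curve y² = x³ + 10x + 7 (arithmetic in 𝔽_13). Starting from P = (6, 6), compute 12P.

Double-and-add on 12 = (1100)₂. Start with P = (6, 6) for the leading 1-bit.
double: tangent at (6, 6): λ = (3·6² + 10)/(2·6) ≡ 1/12. 12⁻¹ ≡ 12 (mod 13), so λ ≡ 1·12 ≡ 12.
  x = λ² - 6 - 6 = 144 - 12 ≡ 2; y = λ·(6 - 2) - 6 ≡ 3. → (2, 3)
add P: (2, 3) + (6, 6). λ = (6 - 3)/(6 - 2) ≡ 3/4 mod 13. 4⁻¹ ≡ 10 (mod 13) since 4·10 = 40 ≡ 1, so λ ≡ 4.
  x = λ² - 2 - 6 = 16 - 8 ≡ 8; y = λ·(2 - 8) - 3 ≡ 12. → (8, 12)
double: tangent at (8, 12): λ = (3·8² + 10)/(2·12) ≡ 7/11. 11⁻¹ ≡ 6 (mod 13) since 11·6 = 66 ≡ 1, so λ ≡ 7·6 ≡ 3.
  x = λ² - 8 - 8 = 9 - 16 ≡ 6; y = λ·(8 - 6) - 12 ≡ 7. → (6, 7)
double: tangent at (6, 7): λ = (3·6² + 10)/(2·7) ≡ 1/1. 1⁻¹ ≡ 1 (mod 13), so λ ≡ 1·1 ≡ 1.
  x = λ² - 6 - 6 = 1 - 12 ≡ 2; y = λ·(6 - 2) - 7 ≡ 10. → (2, 10)

(2, 10)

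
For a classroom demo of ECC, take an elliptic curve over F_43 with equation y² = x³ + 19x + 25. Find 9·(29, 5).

(26, 32)

Write G = (29, 5).
Repeated addition: build up to 9G.
2G: tangent at (29, 5): λ = (3·29² + 19)/(2·5) ≡ 5/10. 10⁻¹ ≡ 13 (mod 43), so λ ≡ 5·13 ≡ 22.
  x = λ² - 29 - 29 = 484 - 58 ≡ 39; y = λ·(29 - 39) - 5 ≡ 33. → (39, 33)
3G: (39, 33) + (29, 5). λ = (5 - 33)/(29 - 39) ≡ 15/33 mod 43. 33⁻¹ ≡ 30 (mod 43) since 33·30 = 990 ≡ 1, so λ ≡ 20.
  x = λ² - 39 - 29 = 400 - 68 ≡ 31; y = λ·(39 - 31) - 33 ≡ 41. → (31, 41)
4G: (31, 41) + (29, 5). λ = (5 - 41)/(29 - 31) ≡ 7/41 mod 43. 41⁻¹ ≡ 21 (mod 43) since 41·21 = 861 ≡ 1, so λ ≡ 18.
  x = λ² - 31 - 29 = 324 - 60 ≡ 6; y = λ·(31 - 6) - 41 ≡ 22. → (6, 22)
5G: (6, 22) + (29, 5). λ = (5 - 22)/(29 - 6) ≡ 26/23 mod 43. 23⁻¹ ≡ 15 (mod 43) since 23·15 = 345 ≡ 1, so λ ≡ 3.
  x = λ² - 6 - 29 = 9 - 35 ≡ 17; y = λ·(6 - 17) - 22 ≡ 31. → (17, 31)
6G: (17, 31) + (29, 5). λ = (5 - 31)/(29 - 17) ≡ 17/12 mod 43. 12⁻¹ ≡ 18 (mod 43) since 12·18 = 216 ≡ 1, so λ ≡ 5.
  x = λ² - 17 - 29 = 25 - 46 ≡ 22; y = λ·(17 - 22) - 31 ≡ 30. → (22, 30)
7G: (22, 30) + (29, 5). λ = (5 - 30)/(29 - 22) ≡ 18/7 mod 43. 7⁻¹ ≡ 37 (mod 43) since 7·37 = 259 ≡ 1, so λ ≡ 21.
  x = λ² - 22 - 29 = 441 - 51 ≡ 3; y = λ·(22 - 3) - 30 ≡ 25. → (3, 25)
8G: (3, 25) + (29, 5). λ = (5 - 25)/(29 - 3) ≡ 23/26 mod 43. 26⁻¹ ≡ 5 (mod 43), so λ ≡ 29.
  x = λ² - 3 - 29 = 841 - 32 ≡ 35; y = λ·(3 - 35) - 25 ≡ 36. → (35, 36)
9G: (35, 36) + (29, 5). λ = (5 - 36)/(29 - 35) ≡ 12/37 mod 43. 37⁻¹ ≡ 7 (mod 43), so λ ≡ 41.
  x = λ² - 35 - 29 = 1681 - 64 ≡ 26; y = λ·(35 - 26) - 36 ≡ 32. → (26, 32)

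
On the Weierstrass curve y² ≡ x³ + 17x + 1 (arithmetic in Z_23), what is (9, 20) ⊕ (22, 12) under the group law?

(0, 1)

(9, 20) + (22, 12). λ = (12 - 20)/(22 - 9) ≡ 15/13 mod 23. 13⁻¹ ≡ 16 (mod 23), so λ ≡ 10.
  x = λ² - 9 - 22 = 100 - 31 ≡ 0; y = λ·(9 - 0) - 20 ≡ 1. → (0, 1)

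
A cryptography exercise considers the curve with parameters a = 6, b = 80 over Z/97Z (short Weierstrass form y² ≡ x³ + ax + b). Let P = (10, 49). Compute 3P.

(41, 59)

Repeated addition: build up to 3P.
2P: tangent at (10, 49): λ = (3·10² + 6)/(2·49) ≡ 15/1. 1⁻¹ ≡ 1 (mod 97) since 1·1 = 1 ≡ 1, so λ ≡ 15·1 ≡ 15.
  x = λ² - 10 - 10 = 225 - 20 ≡ 11; y = λ·(10 - 11) - 49 ≡ 33. → (11, 33)
3P: (11, 33) + (10, 49). λ = (49 - 33)/(10 - 11) ≡ 16/96 mod 97. 96⁻¹ ≡ 96 (mod 97) since 96·96 = 9216 ≡ 1, so λ ≡ 81.
  x = λ² - 11 - 10 = 6561 - 21 ≡ 41; y = λ·(11 - 41) - 33 ≡ 59. → (41, 59)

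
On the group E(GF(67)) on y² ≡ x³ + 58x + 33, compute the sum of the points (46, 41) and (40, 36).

(46, 41) + (40, 36). λ = (36 - 41)/(40 - 46) ≡ 62/61 mod 67. 61⁻¹ ≡ 11 (mod 67) since 61·11 = 671 ≡ 1, so λ ≡ 12.
  x = λ² - 46 - 40 = 144 - 86 ≡ 58; y = λ·(46 - 58) - 41 ≡ 16. → (58, 16)

(58, 16)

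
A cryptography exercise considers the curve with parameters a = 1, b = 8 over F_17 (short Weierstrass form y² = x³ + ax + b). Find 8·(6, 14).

(5, 11)

Write G = (6, 14).
Repeated addition: build up to 8G.
2G: tangent at (6, 14): λ = (3·6² + 1)/(2·14) ≡ 7/11. 11⁻¹ ≡ 14 (mod 17) since 11·14 = 154 ≡ 1, so λ ≡ 7·14 ≡ 13.
  x = λ² - 6 - 6 = 169 - 12 ≡ 4; y = λ·(6 - 4) - 14 ≡ 12. → (4, 12)
3G: (4, 12) + (6, 14). λ = (14 - 12)/(6 - 4) ≡ 2/2 mod 17. 2⁻¹ ≡ 9 (mod 17) since 2·9 = 18 ≡ 1, so λ ≡ 1.
  x = λ² - 4 - 6 = 1 - 10 ≡ 8; y = λ·(4 - 8) - 12 ≡ 1. → (8, 1)
4G: (8, 1) + (6, 14). λ = (14 - 1)/(6 - 8) ≡ 13/15 mod 17. 15⁻¹ ≡ 8 (mod 17) since 15·8 = 120 ≡ 1, so λ ≡ 2.
  x = λ² - 8 - 6 = 4 - 14 ≡ 7; y = λ·(8 - 7) - 1 ≡ 1. → (7, 1)
5G: (7, 1) + (6, 14). λ = (14 - 1)/(6 - 7) ≡ 13/16 mod 17. 16⁻¹ ≡ 16 (mod 17), so λ ≡ 4.
  x = λ² - 7 - 6 = 16 - 13 ≡ 3; y = λ·(7 - 3) - 1 ≡ 15. → (3, 15)
6G: (3, 15) + (6, 14). λ = (14 - 15)/(6 - 3) ≡ 16/3 mod 17. 3⁻¹ ≡ 6 (mod 17) since 3·6 = 18 ≡ 1, so λ ≡ 11.
  x = λ² - 3 - 6 = 121 - 9 ≡ 10; y = λ·(3 - 10) - 15 ≡ 10. → (10, 10)
7G: (10, 10) + (6, 14). λ = (14 - 10)/(6 - 10) ≡ 4/13 mod 17. 13⁻¹ ≡ 4 (mod 17) since 13·4 = 52 ≡ 1, so λ ≡ 16.
  x = λ² - 10 - 6 = 256 - 16 ≡ 2; y = λ·(10 - 2) - 10 ≡ 16. → (2, 16)
8G: (2, 16) + (6, 14). λ = (14 - 16)/(6 - 2) ≡ 15/4 mod 17. 4⁻¹ ≡ 13 (mod 17) since 4·13 = 52 ≡ 1, so λ ≡ 8.
  x = λ² - 2 - 6 = 64 - 8 ≡ 5; y = λ·(2 - 5) - 16 ≡ 11. → (5, 11)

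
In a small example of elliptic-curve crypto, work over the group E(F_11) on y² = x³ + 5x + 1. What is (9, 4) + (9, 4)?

(8, 5)

tangent at (9, 4): λ = (3·9² + 5)/(2·4) ≡ 6/8. 8⁻¹ ≡ 7 (mod 11) since 8·7 = 56 ≡ 1, so λ ≡ 6·7 ≡ 9.
  x = λ² - 9 - 9 = 81 - 18 ≡ 8; y = λ·(9 - 8) - 4 ≡ 5. → (8, 5)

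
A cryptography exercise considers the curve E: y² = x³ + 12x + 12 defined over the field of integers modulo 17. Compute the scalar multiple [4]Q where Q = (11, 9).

Repeated addition: build up to 4Q.
2Q: tangent at (11, 9): λ = (3·11² + 12)/(2·9) ≡ 1/1. 1⁻¹ ≡ 1 (mod 17), so λ ≡ 1·1 ≡ 1.
  x = λ² - 11 - 11 = 1 - 22 ≡ 13; y = λ·(11 - 13) - 9 ≡ 6. → (13, 6)
3Q: (13, 6) + (11, 9). λ = (9 - 6)/(11 - 13) ≡ 3/15 mod 17. 15⁻¹ ≡ 8 (mod 17) since 15·8 = 120 ≡ 1, so λ ≡ 7.
  x = λ² - 13 - 11 = 49 - 24 ≡ 8; y = λ·(13 - 8) - 6 ≡ 12. → (8, 12)
4Q: (8, 12) + (11, 9). λ = (9 - 12)/(11 - 8) ≡ 14/3 mod 17. 3⁻¹ ≡ 6 (mod 17) since 3·6 = 18 ≡ 1, so λ ≡ 16.
  x = λ² - 8 - 11 = 256 - 19 ≡ 16; y = λ·(8 - 16) - 12 ≡ 13. → (16, 13)

(16, 13)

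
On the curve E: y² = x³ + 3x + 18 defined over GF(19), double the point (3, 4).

(14, 7)

tangent at (3, 4): λ = (3·3² + 3)/(2·4) ≡ 11/8. 8⁻¹ ≡ 12 (mod 19), so λ ≡ 11·12 ≡ 18.
  x = λ² - 3 - 3 = 324 - 6 ≡ 14; y = λ·(3 - 14) - 4 ≡ 7. → (14, 7)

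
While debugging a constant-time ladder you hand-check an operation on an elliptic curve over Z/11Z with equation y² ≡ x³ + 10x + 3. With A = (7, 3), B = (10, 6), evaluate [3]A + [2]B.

First 3A:
Repeated addition: build up to 3A.
2A: tangent at (7, 3): λ = (3·7² + 10)/(2·3) ≡ 3/6. 6⁻¹ ≡ 2 (mod 11), so λ ≡ 3·2 ≡ 6.
  x = λ² - 7 - 7 = 36 - 14 ≡ 0; y = λ·(7 - 0) - 3 ≡ 6. → (0, 6)
3A: (0, 6) + (7, 3). λ = (3 - 6)/(7 - 0) ≡ 8/7 mod 11. 7⁻¹ ≡ 8 (mod 11), so λ ≡ 9.
  x = λ² - 0 - 7 = 81 - 7 ≡ 8; y = λ·(0 - 8) - 6 ≡ 10. → (8, 10)
3A = (8, 10).
Next 2B:
Repeated addition: build up to 2B.
2B: tangent at (10, 6): λ = (3·10² + 10)/(2·6) ≡ 2/1. 1⁻¹ ≡ 1 (mod 11) since 1·1 = 1 ≡ 1, so λ ≡ 2·1 ≡ 2.
  x = λ² - 10 - 10 = 4 - 20 ≡ 6; y = λ·(10 - 6) - 6 ≡ 2. → (6, 2)
2B = (6, 2).
Finally 3A + 2B:
(8, 10) + (6, 2). λ = (2 - 10)/(6 - 8) ≡ 3/9 mod 11. 9⁻¹ ≡ 5 (mod 11), so λ ≡ 4.
  x = λ² - 8 - 6 = 16 - 14 ≡ 2; y = λ·(8 - 2) - 10 ≡ 3. → (2, 3)

(2, 3)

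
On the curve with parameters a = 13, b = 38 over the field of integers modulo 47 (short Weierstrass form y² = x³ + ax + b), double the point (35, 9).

(40, 11)

tangent at (35, 9): λ = (3·35² + 13)/(2·9) ≡ 22/18. 18⁻¹ ≡ 34 (mod 47) since 18·34 = 612 ≡ 1, so λ ≡ 22·34 ≡ 43.
  x = λ² - 35 - 35 = 1849 - 70 ≡ 40; y = λ·(35 - 40) - 9 ≡ 11. → (40, 11)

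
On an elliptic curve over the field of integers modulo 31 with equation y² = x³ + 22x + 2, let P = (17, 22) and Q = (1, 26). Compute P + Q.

(17, 22) + (1, 26). λ = (26 - 22)/(1 - 17) ≡ 4/15 mod 31. 15⁻¹ ≡ 29 (mod 31), so λ ≡ 23.
  x = λ² - 17 - 1 = 529 - 18 ≡ 15; y = λ·(17 - 15) - 22 ≡ 24. → (15, 24)

(15, 24)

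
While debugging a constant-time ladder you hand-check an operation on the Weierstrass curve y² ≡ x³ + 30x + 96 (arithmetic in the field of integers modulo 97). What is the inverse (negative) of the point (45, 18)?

-(45, 18) = (45, -18 mod 97) = (45, 79).

(45, 79)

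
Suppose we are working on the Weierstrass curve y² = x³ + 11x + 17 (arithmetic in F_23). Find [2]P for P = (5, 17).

tangent at (5, 17): λ = (3·5² + 11)/(2·17) ≡ 17/11. 11⁻¹ ≡ 21 (mod 23), so λ ≡ 17·21 ≡ 12.
  x = λ² - 5 - 5 = 144 - 10 ≡ 19; y = λ·(5 - 19) - 17 ≡ 22. → (19, 22)

(19, 22)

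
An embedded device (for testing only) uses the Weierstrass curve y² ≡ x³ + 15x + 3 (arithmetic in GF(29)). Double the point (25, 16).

(14, 12)

tangent at (25, 16): λ = (3·25² + 15)/(2·16) ≡ 5/3. 3⁻¹ ≡ 10 (mod 29), so λ ≡ 5·10 ≡ 21.
  x = λ² - 25 - 25 = 441 - 50 ≡ 14; y = λ·(25 - 14) - 16 ≡ 12. → (14, 12)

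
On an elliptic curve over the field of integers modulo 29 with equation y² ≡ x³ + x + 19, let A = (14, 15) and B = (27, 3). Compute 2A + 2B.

O

First 2A:
Repeated addition: build up to 2A.
2A: tangent at (14, 15): λ = (3·14² + 1)/(2·15) ≡ 9/1. 1⁻¹ ≡ 1 (mod 29), so λ ≡ 9·1 ≡ 9.
  x = λ² - 14 - 14 = 81 - 28 ≡ 24; y = λ·(14 - 24) - 15 ≡ 11. → (24, 11)
2A = (24, 11).
Next 2B:
Repeated addition: build up to 2B.
2B: tangent at (27, 3): λ = (3·27² + 1)/(2·3) ≡ 13/6. 6⁻¹ ≡ 5 (mod 29) since 6·5 = 30 ≡ 1, so λ ≡ 13·5 ≡ 7.
  x = λ² - 27 - 27 = 49 - 54 ≡ 24; y = λ·(27 - 24) - 3 ≡ 18. → (24, 18)
2B = (24, 18).
Finally 2A + 2B:
(24, 11) + (24, 18): same x and y₁ ≡ -y₂, so the sum is O.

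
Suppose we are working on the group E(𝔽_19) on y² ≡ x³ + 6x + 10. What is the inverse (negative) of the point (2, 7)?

-(2, 7) = (2, -7 mod 19) = (2, 12).

(2, 12)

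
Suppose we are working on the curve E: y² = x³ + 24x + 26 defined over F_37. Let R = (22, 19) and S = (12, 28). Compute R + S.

(22, 19) + (12, 28). λ = (28 - 19)/(12 - 22) ≡ 9/27 mod 37. 27⁻¹ ≡ 11 (mod 37), so λ ≡ 25.
  x = λ² - 22 - 12 = 625 - 34 ≡ 36; y = λ·(22 - 36) - 19 ≡ 1. → (36, 1)

(36, 1)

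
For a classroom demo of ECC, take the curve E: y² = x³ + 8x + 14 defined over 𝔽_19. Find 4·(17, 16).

Write Q = (17, 16).
Double-and-add on 4 = (100)₂. Start with Q = (17, 16) for the leading 1-bit.
double: tangent at (17, 16): λ = (3·17² + 8)/(2·16) ≡ 1/13. 13⁻¹ ≡ 3 (mod 19), so λ ≡ 1·3 ≡ 3.
  x = λ² - 17 - 17 = 9 - 34 ≡ 13; y = λ·(17 - 13) - 16 ≡ 15. → (13, 15)
double: tangent at (13, 15): λ = (3·13² + 8)/(2·15) ≡ 2/11. 11⁻¹ ≡ 7 (mod 19) since 11·7 = 77 ≡ 1, so λ ≡ 2·7 ≡ 14.
  x = λ² - 13 - 13 = 196 - 26 ≡ 18; y = λ·(13 - 18) - 15 ≡ 10. → (18, 10)

(18, 10)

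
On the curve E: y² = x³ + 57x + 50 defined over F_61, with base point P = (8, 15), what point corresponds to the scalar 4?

(29, 44)

Repeated addition: build up to 4P.
2P: tangent at (8, 15): λ = (3·8² + 57)/(2·15) ≡ 5/30. 30⁻¹ ≡ 59 (mod 61) since 30·59 = 1770 ≡ 1, so λ ≡ 5·59 ≡ 51.
  x = λ² - 8 - 8 = 2601 - 16 ≡ 23; y = λ·(8 - 23) - 15 ≡ 13. → (23, 13)
3P: (23, 13) + (8, 15). λ = (15 - 13)/(8 - 23) ≡ 2/46 mod 61. 46⁻¹ ≡ 4 (mod 61), so λ ≡ 8.
  x = λ² - 23 - 8 = 64 - 31 ≡ 33; y = λ·(23 - 33) - 13 ≡ 29. → (33, 29)
4P: (33, 29) + (8, 15). λ = (15 - 29)/(8 - 33) ≡ 47/36 mod 61. 36⁻¹ ≡ 39 (mod 61) since 36·39 = 1404 ≡ 1, so λ ≡ 3.
  x = λ² - 33 - 8 = 9 - 41 ≡ 29; y = λ·(33 - 29) - 29 ≡ 44. → (29, 44)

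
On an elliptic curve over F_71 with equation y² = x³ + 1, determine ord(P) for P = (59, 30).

2P: tangent at (59, 30): λ = (3·59² + 0)/(2·30) ≡ 6/60. 60⁻¹ ≡ 58 (mod 71) since 60·58 = 3480 ≡ 1, so λ ≡ 6·58 ≡ 64.
  x = λ² - 59 - 59 = 4096 - 118 ≡ 2; y = λ·(59 - 2) - 30 ≡ 68. → (2, 68)
3P: (2, 68) + (59, 30). λ = (30 - 68)/(59 - 2) ≡ 33/57 mod 71. 57⁻¹ ≡ 5 (mod 71) since 57·5 = 285 ≡ 1, so λ ≡ 23.
  x = λ² - 2 - 59 = 529 - 61 ≡ 42; y = λ·(2 - 42) - 68 ≡ 6. → (42, 6)
4P: (42, 6) + (59, 30). λ = (30 - 6)/(59 - 42) ≡ 24/17 mod 71. 17⁻¹ ≡ 46 (mod 71) since 17·46 = 782 ≡ 1, so λ ≡ 39.
  x = λ² - 42 - 59 = 1521 - 101 ≡ 0; y = λ·(42 - 0) - 6 ≡ 70. → (0, 70)
5P: (0, 70) + (59, 30). λ = (30 - 70)/(59 - 0) ≡ 31/59 mod 71. 59⁻¹ ≡ 65 (mod 71), so λ ≡ 27.
  x = λ² - 0 - 59 = 729 - 59 ≡ 31; y = λ·(0 - 31) - 70 ≡ 16. → (31, 16)
6P: (31, 16) + (59, 30). λ = (30 - 16)/(59 - 31) ≡ 14/28 mod 71. 28⁻¹ ≡ 33 (mod 71), so λ ≡ 36.
  x = λ² - 31 - 59 = 1296 - 90 ≡ 70; y = λ·(31 - 70) - 16 ≡ 0. → (70, 0)
7P: (70, 0) + (59, 30). λ = (30 - 0)/(59 - 70) ≡ 30/60 mod 71. 60⁻¹ ≡ 58 (mod 71), so λ ≡ 36.
  x = λ² - 70 - 59 = 1296 - 129 ≡ 31; y = λ·(70 - 31) - 0 ≡ 55. → (31, 55)
8P: (31, 55) + (59, 30). λ = (30 - 55)/(59 - 31) ≡ 46/28 mod 71. 28⁻¹ ≡ 33 (mod 71) since 28·33 = 924 ≡ 1, so λ ≡ 27.
  x = λ² - 31 - 59 = 729 - 90 ≡ 0; y = λ·(31 - 0) - 55 ≡ 1. → (0, 1)
9P: (0, 1) + (59, 30). λ = (30 - 1)/(59 - 0) ≡ 29/59 mod 71. 59⁻¹ ≡ 65 (mod 71), so λ ≡ 39.
  x = λ² - 0 - 59 = 1521 - 59 ≡ 42; y = λ·(0 - 42) - 1 ≡ 65. → (42, 65)
10P: (42, 65) + (59, 30). λ = (30 - 65)/(59 - 42) ≡ 36/17 mod 71. 17⁻¹ ≡ 46 (mod 71), so λ ≡ 23.
  x = λ² - 42 - 59 = 529 - 101 ≡ 2; y = λ·(42 - 2) - 65 ≡ 3. → (2, 3)
11P: (2, 3) + (59, 30). λ = (30 - 3)/(59 - 2) ≡ 27/57 mod 71. 57⁻¹ ≡ 5 (mod 71) since 57·5 = 285 ≡ 1, so λ ≡ 64.
  x = λ² - 2 - 59 = 4096 - 61 ≡ 59; y = λ·(2 - 59) - 3 ≡ 41. → (59, 41)
12P: (59, 41) + (59, 30): same x and y₁ ≡ -y₂, so the sum is ∞.
12P = ∞, so the order is 12.

12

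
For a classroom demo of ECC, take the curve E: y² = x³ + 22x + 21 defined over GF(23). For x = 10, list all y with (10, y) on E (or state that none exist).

x³ + 22x + 21 = 1241 ≡ 22 (mod 23).
22 is a non-residue mod 23; no y exists.

none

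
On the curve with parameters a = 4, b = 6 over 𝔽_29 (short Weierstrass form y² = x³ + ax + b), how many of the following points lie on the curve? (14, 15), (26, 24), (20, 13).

3

(14, 15): 15² ≡ 22, rhs ≡ 22 → on.
(26, 24): 24² ≡ 25, rhs ≡ 25 → on.
(20, 13): 13² ≡ 24, rhs ≡ 24 → on.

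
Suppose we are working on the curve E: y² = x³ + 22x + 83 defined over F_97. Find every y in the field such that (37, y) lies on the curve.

x³ + 22x + 83 = 51550 ≡ 43 (mod 97).
Square roots of 43 mod 97: 25 and 72 (since 25² = 625 ≡ 43).

25, 72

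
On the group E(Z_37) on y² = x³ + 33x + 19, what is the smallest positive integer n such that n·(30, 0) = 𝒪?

2

2P: (30, 0) + (30, 0): same x and y₁ ≡ -y₂, so the sum is 𝒪.
2P = 𝒪, so the order is 2.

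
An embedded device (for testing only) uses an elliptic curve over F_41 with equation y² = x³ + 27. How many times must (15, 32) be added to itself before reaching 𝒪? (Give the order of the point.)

2P: tangent at (15, 32): λ = (3·15² + 0)/(2·32) ≡ 19/23. 23⁻¹ ≡ 25 (mod 41), so λ ≡ 19·25 ≡ 24.
  x = λ² - 15 - 15 = 576 - 30 ≡ 13; y = λ·(15 - 13) - 32 ≡ 16. → (13, 16)
3P: (13, 16) + (15, 32). λ = (32 - 16)/(15 - 13) ≡ 16/2 mod 41. 2⁻¹ ≡ 21 (mod 41) since 2·21 = 42 ≡ 1, so λ ≡ 8.
  x = λ² - 13 - 15 = 64 - 28 ≡ 36; y = λ·(13 - 36) - 16 ≡ 5. → (36, 5)
4P: (36, 5) + (15, 32). λ = (32 - 5)/(15 - 36) ≡ 27/20 mod 41. 20⁻¹ ≡ 39 (mod 41), so λ ≡ 28.
  x = λ² - 36 - 15 = 784 - 51 ≡ 36; y = λ·(36 - 36) - 5 ≡ 36. → (36, 36)
5P: (36, 36) + (15, 32). λ = (32 - 36)/(15 - 36) ≡ 37/20 mod 41. 20⁻¹ ≡ 39 (mod 41) since 20·39 = 780 ≡ 1, so λ ≡ 8.
  x = λ² - 36 - 15 = 64 - 51 ≡ 13; y = λ·(36 - 13) - 36 ≡ 25. → (13, 25)
6P: (13, 25) + (15, 32). λ = (32 - 25)/(15 - 13) ≡ 7/2 mod 41. 2⁻¹ ≡ 21 (mod 41), so λ ≡ 24.
  x = λ² - 13 - 15 = 576 - 28 ≡ 15; y = λ·(13 - 15) - 25 ≡ 9. → (15, 9)
7P: (15, 9) + (15, 32): same x and y₁ ≡ -y₂, so the sum is 𝒪.
7P = 𝒪, so the order is 7.

7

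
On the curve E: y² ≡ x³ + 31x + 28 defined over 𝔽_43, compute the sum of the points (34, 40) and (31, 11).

(38, 36)

(34, 40) + (31, 11). λ = (11 - 40)/(31 - 34) ≡ 14/40 mod 43. 40⁻¹ ≡ 14 (mod 43) since 40·14 = 560 ≡ 1, so λ ≡ 24.
  x = λ² - 34 - 31 = 576 - 65 ≡ 38; y = λ·(34 - 38) - 40 ≡ 36. → (38, 36)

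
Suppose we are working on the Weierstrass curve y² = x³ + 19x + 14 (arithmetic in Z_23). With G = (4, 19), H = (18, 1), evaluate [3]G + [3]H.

(11, 6)

First 3G:
Repeated addition: build up to 3G.
2G: tangent at (4, 19): λ = (3·4² + 19)/(2·19) ≡ 21/15. 15⁻¹ ≡ 20 (mod 23), so λ ≡ 21·20 ≡ 6.
  x = λ² - 4 - 4 = 36 - 8 ≡ 5; y = λ·(4 - 5) - 19 ≡ 21. → (5, 21)
3G: (5, 21) + (4, 19). λ = (19 - 21)/(4 - 5) ≡ 21/22 mod 23. 22⁻¹ ≡ 22 (mod 23) since 22·22 = 484 ≡ 1, so λ ≡ 2.
  x = λ² - 5 - 4 = 4 - 9 ≡ 18; y = λ·(5 - 18) - 21 ≡ 22. → (18, 22)
3G = (18, 22).
Next 3H:
Repeated addition: build up to 3H.
2H: tangent at (18, 1): λ = (3·18² + 19)/(2·1) ≡ 2/2. 2⁻¹ ≡ 12 (mod 23) since 2·12 = 24 ≡ 1, so λ ≡ 2·12 ≡ 1.
  x = λ² - 18 - 18 = 1 - 36 ≡ 11; y = λ·(18 - 11) - 1 ≡ 6. → (11, 6)
3H: (11, 6) + (18, 1). λ = (1 - 6)/(18 - 11) ≡ 18/7 mod 23. 7⁻¹ ≡ 10 (mod 23) since 7·10 = 70 ≡ 1, so λ ≡ 19.
  x = λ² - 11 - 18 = 361 - 29 ≡ 10; y = λ·(11 - 10) - 6 ≡ 13. → (10, 13)
3H = (10, 13).
Finally 3G + 3H:
(18, 22) + (10, 13). λ = (13 - 22)/(10 - 18) ≡ 14/15 mod 23. 15⁻¹ ≡ 20 (mod 23) since 15·20 = 300 ≡ 1, so λ ≡ 4.
  x = λ² - 18 - 10 = 16 - 28 ≡ 11; y = λ·(18 - 11) - 22 ≡ 6. → (11, 6)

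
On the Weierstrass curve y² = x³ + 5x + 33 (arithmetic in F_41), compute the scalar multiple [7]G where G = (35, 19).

Repeated addition: build up to 7G.
2G: tangent at (35, 19): λ = (3·35² + 5)/(2·19) ≡ 31/38. 38⁻¹ ≡ 27 (mod 41), so λ ≡ 31·27 ≡ 17.
  x = λ² - 35 - 35 = 289 - 70 ≡ 14; y = λ·(35 - 14) - 19 ≡ 10. → (14, 10)
3G: (14, 10) + (35, 19). λ = (19 - 10)/(35 - 14) ≡ 9/21 mod 41. 21⁻¹ ≡ 2 (mod 41) since 21·2 = 42 ≡ 1, so λ ≡ 18.
  x = λ² - 14 - 35 = 324 - 49 ≡ 29; y = λ·(14 - 29) - 10 ≡ 7. → (29, 7)
4G: (29, 7) + (35, 19). λ = (19 - 7)/(35 - 29) ≡ 12/6 mod 41. 6⁻¹ ≡ 7 (mod 41), so λ ≡ 2.
  x = λ² - 29 - 35 = 4 - 64 ≡ 22; y = λ·(29 - 22) - 7 ≡ 7. → (22, 7)
5G: (22, 7) + (35, 19). λ = (19 - 7)/(35 - 22) ≡ 12/13 mod 41. 13⁻¹ ≡ 19 (mod 41), so λ ≡ 23.
  x = λ² - 22 - 35 = 529 - 57 ≡ 21; y = λ·(22 - 21) - 7 ≡ 16. → (21, 16)
6G: (21, 16) + (35, 19). λ = (19 - 16)/(35 - 21) ≡ 3/14 mod 41. 14⁻¹ ≡ 3 (mod 41), so λ ≡ 9.
  x = λ² - 21 - 35 = 81 - 56 ≡ 25; y = λ·(21 - 25) - 16 ≡ 30. → (25, 30)
7G: (25, 30) + (35, 19). λ = (19 - 30)/(35 - 25) ≡ 30/10 mod 41. 10⁻¹ ≡ 37 (mod 41) since 10·37 = 370 ≡ 1, so λ ≡ 3.
  x = λ² - 25 - 35 = 9 - 60 ≡ 31; y = λ·(25 - 31) - 30 ≡ 34. → (31, 34)

(31, 34)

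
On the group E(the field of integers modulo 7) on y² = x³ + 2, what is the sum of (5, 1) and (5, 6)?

The two points share x = 5 and their y-coordinates satisfy 1 + 6 ≡ 0 (mod 7), so they are inverses. Their sum is O.

O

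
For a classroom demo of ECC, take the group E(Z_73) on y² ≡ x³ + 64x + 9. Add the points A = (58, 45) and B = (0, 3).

(17, 30)

(58, 45) + (0, 3). λ = (3 - 45)/(0 - 58) ≡ 31/15 mod 73. 15⁻¹ ≡ 39 (mod 73), so λ ≡ 41.
  x = λ² - 58 - 0 = 1681 - 58 ≡ 17; y = λ·(58 - 17) - 45 ≡ 30. → (17, 30)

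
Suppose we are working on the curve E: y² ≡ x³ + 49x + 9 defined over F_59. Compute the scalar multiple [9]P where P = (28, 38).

(16, 46)

Repeated addition: build up to 9P.
2P: tangent at (28, 38): λ = (3·28² + 49)/(2·38) ≡ 41/17. 17⁻¹ ≡ 7 (mod 59) since 17·7 = 119 ≡ 1, so λ ≡ 41·7 ≡ 51.
  x = λ² - 28 - 28 = 2601 - 56 ≡ 8; y = λ·(28 - 8) - 38 ≡ 38. → (8, 38)
3P: (8, 38) + (28, 38). λ = (38 - 38)/(28 - 8) ≡ 0/20 mod 59. 20⁻¹ ≡ 3 (mod 59), so λ ≡ 0.
  x = λ² - 8 - 28 = 0 - 36 ≡ 23; y = λ·(8 - 23) - 38 ≡ 21. → (23, 21)
4P: (23, 21) + (28, 38). λ = (38 - 21)/(28 - 23) ≡ 17/5 mod 59. 5⁻¹ ≡ 12 (mod 59) since 5·12 = 60 ≡ 1, so λ ≡ 27.
  x = λ² - 23 - 28 = 729 - 51 ≡ 29; y = λ·(23 - 29) - 21 ≡ 53. → (29, 53)
5P: (29, 53) + (28, 38). λ = (38 - 53)/(28 - 29) ≡ 44/58 mod 59. 58⁻¹ ≡ 58 (mod 59) since 58·58 = 3364 ≡ 1, so λ ≡ 15.
  x = λ² - 29 - 28 = 225 - 57 ≡ 50; y = λ·(29 - 50) - 53 ≡ 45. → (50, 45)
6P: (50, 45) + (28, 38). λ = (38 - 45)/(28 - 50) ≡ 52/37 mod 59. 37⁻¹ ≡ 8 (mod 59), so λ ≡ 3.
  x = λ² - 50 - 28 = 9 - 78 ≡ 49; y = λ·(50 - 49) - 45 ≡ 17. → (49, 17)
7P: (49, 17) + (28, 38). λ = (38 - 17)/(28 - 49) ≡ 21/38 mod 59. 38⁻¹ ≡ 14 (mod 59), so λ ≡ 58.
  x = λ² - 49 - 28 = 3364 - 77 ≡ 42; y = λ·(49 - 42) - 17 ≡ 35. → (42, 35)
8P: (42, 35) + (28, 38). λ = (38 - 35)/(28 - 42) ≡ 3/45 mod 59. 45⁻¹ ≡ 21 (mod 59), so λ ≡ 4.
  x = λ² - 42 - 28 = 16 - 70 ≡ 5; y = λ·(42 - 5) - 35 ≡ 54. → (5, 54)
9P: (5, 54) + (28, 38). λ = (38 - 54)/(28 - 5) ≡ 43/23 mod 59. 23⁻¹ ≡ 18 (mod 59) since 23·18 = 414 ≡ 1, so λ ≡ 7.
  x = λ² - 5 - 28 = 49 - 33 ≡ 16; y = λ·(5 - 16) - 54 ≡ 46. → (16, 46)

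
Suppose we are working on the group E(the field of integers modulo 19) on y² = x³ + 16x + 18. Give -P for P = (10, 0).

-(10, 0) = (10, -0 mod 19) = (10, 0).

(10, 0)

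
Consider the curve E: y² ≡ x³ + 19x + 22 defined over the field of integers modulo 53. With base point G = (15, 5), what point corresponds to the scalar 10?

(20, 44)

Repeated addition: build up to 10G.
2G: tangent at (15, 5): λ = (3·15² + 19)/(2·5) ≡ 5/10. 10⁻¹ ≡ 16 (mod 53), so λ ≡ 5·16 ≡ 27.
  x = λ² - 15 - 15 = 729 - 30 ≡ 10; y = λ·(15 - 10) - 5 ≡ 24. → (10, 24)
3G: (10, 24) + (15, 5). λ = (5 - 24)/(15 - 10) ≡ 34/5 mod 53. 5⁻¹ ≡ 32 (mod 53), so λ ≡ 28.
  x = λ² - 10 - 15 = 784 - 25 ≡ 17; y = λ·(10 - 17) - 24 ≡ 45. → (17, 45)
4G: (17, 45) + (15, 5). λ = (5 - 45)/(15 - 17) ≡ 13/51 mod 53. 51⁻¹ ≡ 26 (mod 53), so λ ≡ 20.
  x = λ² - 17 - 15 = 400 - 32 ≡ 50; y = λ·(17 - 50) - 45 ≡ 37. → (50, 37)
5G: (50, 37) + (15, 5). λ = (5 - 37)/(15 - 50) ≡ 21/18 mod 53. 18⁻¹ ≡ 3 (mod 53) since 18·3 = 54 ≡ 1, so λ ≡ 10.
  x = λ² - 50 - 15 = 100 - 65 ≡ 35; y = λ·(50 - 35) - 37 ≡ 7. → (35, 7)
6G: (35, 7) + (15, 5). λ = (5 - 7)/(15 - 35) ≡ 51/33 mod 53. 33⁻¹ ≡ 45 (mod 53), so λ ≡ 16.
  x = λ² - 35 - 15 = 256 - 50 ≡ 47; y = λ·(35 - 47) - 7 ≡ 13. → (47, 13)
7G: (47, 13) + (15, 5). λ = (5 - 13)/(15 - 47) ≡ 45/21 mod 53. 21⁻¹ ≡ 48 (mod 53), so λ ≡ 40.
  x = λ² - 47 - 15 = 1600 - 62 ≡ 1; y = λ·(47 - 1) - 13 ≡ 25. → (1, 25)
8G: (1, 25) + (15, 5). λ = (5 - 25)/(15 - 1) ≡ 33/14 mod 53. 14⁻¹ ≡ 19 (mod 53) since 14·19 = 266 ≡ 1, so λ ≡ 44.
  x = λ² - 1 - 15 = 1936 - 16 ≡ 12; y = λ·(1 - 12) - 25 ≡ 21. → (12, 21)
9G: (12, 21) + (15, 5). λ = (5 - 21)/(15 - 12) ≡ 37/3 mod 53. 3⁻¹ ≡ 18 (mod 53), so λ ≡ 30.
  x = λ² - 12 - 15 = 900 - 27 ≡ 25; y = λ·(12 - 25) - 21 ≡ 13. → (25, 13)
10G: (25, 13) + (15, 5). λ = (5 - 13)/(15 - 25) ≡ 45/43 mod 53. 43⁻¹ ≡ 37 (mod 53), so λ ≡ 22.
  x = λ² - 25 - 15 = 484 - 40 ≡ 20; y = λ·(25 - 20) - 13 ≡ 44. → (20, 44)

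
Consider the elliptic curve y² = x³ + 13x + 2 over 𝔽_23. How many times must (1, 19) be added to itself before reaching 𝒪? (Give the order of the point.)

2P: tangent at (1, 19): λ = (3·1² + 13)/(2·19) ≡ 16/15. 15⁻¹ ≡ 20 (mod 23) since 15·20 = 300 ≡ 1, so λ ≡ 16·20 ≡ 21.
  x = λ² - 1 - 1 = 441 - 2 ≡ 2; y = λ·(1 - 2) - 19 ≡ 6. → (2, 6)
3P: (2, 6) + (1, 19). λ = (19 - 6)/(1 - 2) ≡ 13/22 mod 23. 22⁻¹ ≡ 22 (mod 23), so λ ≡ 10.
  x = λ² - 2 - 1 = 100 - 3 ≡ 5; y = λ·(2 - 5) - 6 ≡ 10. → (5, 10)
4P: (5, 10) + (1, 19). λ = (19 - 10)/(1 - 5) ≡ 9/19 mod 23. 19⁻¹ ≡ 17 (mod 23) since 19·17 = 323 ≡ 1, so λ ≡ 15.
  x = λ² - 5 - 1 = 225 - 6 ≡ 12; y = λ·(5 - 12) - 10 ≡ 0. → (12, 0)
5P: (12, 0) + (1, 19). λ = (19 - 0)/(1 - 12) ≡ 19/12 mod 23. 12⁻¹ ≡ 2 (mod 23), so λ ≡ 15.
  x = λ² - 12 - 1 = 225 - 13 ≡ 5; y = λ·(12 - 5) - 0 ≡ 13. → (5, 13)
6P: (5, 13) + (1, 19). λ = (19 - 13)/(1 - 5) ≡ 6/19 mod 23. 19⁻¹ ≡ 17 (mod 23) since 19·17 = 323 ≡ 1, so λ ≡ 10.
  x = λ² - 5 - 1 = 100 - 6 ≡ 2; y = λ·(5 - 2) - 13 ≡ 17. → (2, 17)
7P: (2, 17) + (1, 19). λ = (19 - 17)/(1 - 2) ≡ 2/22 mod 23. 22⁻¹ ≡ 22 (mod 23), so λ ≡ 21.
  x = λ² - 2 - 1 = 441 - 3 ≡ 1; y = λ·(2 - 1) - 17 ≡ 4. → (1, 4)
8P: (1, 4) + (1, 19): same x and y₁ ≡ -y₂, so the sum is 𝒪.
8P = 𝒪, so the order is 8.

8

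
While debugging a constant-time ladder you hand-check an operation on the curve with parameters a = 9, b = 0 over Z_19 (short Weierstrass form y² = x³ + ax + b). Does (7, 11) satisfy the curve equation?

yes

y² = 11² ≡ 7; x³ + 9x + 0 = 406 ≡ 7 (mod 19). 7 = 7.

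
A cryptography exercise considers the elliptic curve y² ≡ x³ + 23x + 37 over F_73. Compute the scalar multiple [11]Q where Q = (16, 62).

(34, 51)

Double-and-add on 11 = (1011)₂. Start with Q = (16, 62) for the leading 1-bit.
double: tangent at (16, 62): λ = (3·16² + 23)/(2·62) ≡ 61/51. 51⁻¹ ≡ 63 (mod 73), so λ ≡ 61·63 ≡ 47.
  x = λ² - 16 - 16 = 2209 - 32 ≡ 60; y = λ·(16 - 60) - 62 ≡ 60. → (60, 60)
double: tangent at (60, 60): λ = (3·60² + 23)/(2·60) ≡ 19/47. 47⁻¹ ≡ 14 (mod 73), so λ ≡ 19·14 ≡ 47.
  x = λ² - 60 - 60 = 2209 - 120 ≡ 45; y = λ·(60 - 45) - 60 ≡ 61. → (45, 61)
add Q: (45, 61) + (16, 62). λ = (62 - 61)/(16 - 45) ≡ 1/44 mod 73. 44⁻¹ ≡ 5 (mod 73), so λ ≡ 5.
  x = λ² - 45 - 16 = 25 - 61 ≡ 37; y = λ·(45 - 37) - 61 ≡ 52. → (37, 52)
double: tangent at (37, 52): λ = (3·37² + 23)/(2·52) ≡ 42/31. 31⁻¹ ≡ 33 (mod 73), so λ ≡ 42·33 ≡ 72.
  x = λ² - 37 - 37 = 5184 - 74 ≡ 0; y = λ·(37 - 0) - 52 ≡ 57. → (0, 57)
add Q: (0, 57) + (16, 62). λ = (62 - 57)/(16 - 0) ≡ 5/16 mod 73. 16⁻¹ ≡ 32 (mod 73), so λ ≡ 14.
  x = λ² - 0 - 16 = 196 - 16 ≡ 34; y = λ·(0 - 34) - 57 ≡ 51. → (34, 51)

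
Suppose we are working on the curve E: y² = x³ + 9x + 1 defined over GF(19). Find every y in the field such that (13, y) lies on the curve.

4, 15

x³ + 9x + 1 = 2315 ≡ 16 (mod 19).
Square roots of 16 mod 19: 4 and 15 (since 4² = 16 ≡ 16).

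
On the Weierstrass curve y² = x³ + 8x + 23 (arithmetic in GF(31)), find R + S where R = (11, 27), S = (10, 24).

(11, 27) + (10, 24). λ = (24 - 27)/(10 - 11) ≡ 28/30 mod 31. 30⁻¹ ≡ 30 (mod 31) since 30·30 = 900 ≡ 1, so λ ≡ 3.
  x = λ² - 11 - 10 = 9 - 21 ≡ 19; y = λ·(11 - 19) - 27 ≡ 11. → (19, 11)

(19, 11)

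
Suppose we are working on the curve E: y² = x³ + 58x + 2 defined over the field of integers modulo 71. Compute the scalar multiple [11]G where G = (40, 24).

(29, 67)

Double-and-add on 11 = (1011)₂. Start with G = (40, 24) for the leading 1-bit.
double: tangent at (40, 24): λ = (3·40² + 58)/(2·24) ≡ 30/48. 48⁻¹ ≡ 37 (mod 71), so λ ≡ 30·37 ≡ 45.
  x = λ² - 40 - 40 = 2025 - 80 ≡ 28; y = λ·(40 - 28) - 24 ≡ 19. → (28, 19)
double: tangent at (28, 19): λ = (3·28² + 58)/(2·19) ≡ 67/38. 38⁻¹ ≡ 43 (mod 71) since 38·43 = 1634 ≡ 1, so λ ≡ 67·43 ≡ 41.
  x = λ² - 28 - 28 = 1681 - 56 ≡ 63; y = λ·(28 - 63) - 19 ≡ 37. → (63, 37)
add G: (63, 37) + (40, 24). λ = (24 - 37)/(40 - 63) ≡ 58/48 mod 71. 48⁻¹ ≡ 37 (mod 71) since 48·37 = 1776 ≡ 1, so λ ≡ 16.
  x = λ² - 63 - 40 = 256 - 103 ≡ 11; y = λ·(63 - 11) - 37 ≡ 14. → (11, 14)
double: tangent at (11, 14): λ = (3·11² + 58)/(2·14) ≡ 66/28. 28⁻¹ ≡ 33 (mod 71) since 28·33 = 924 ≡ 1, so λ ≡ 66·33 ≡ 48.
  x = λ² - 11 - 11 = 2304 - 22 ≡ 10; y = λ·(11 - 10) - 14 ≡ 34. → (10, 34)
add G: (10, 34) + (40, 24). λ = (24 - 34)/(40 - 10) ≡ 61/30 mod 71. 30⁻¹ ≡ 45 (mod 71), so λ ≡ 47.
  x = λ² - 10 - 40 = 2209 - 50 ≡ 29; y = λ·(10 - 29) - 34 ≡ 67. → (29, 67)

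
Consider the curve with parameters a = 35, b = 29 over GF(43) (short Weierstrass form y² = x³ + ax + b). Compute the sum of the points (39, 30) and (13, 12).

(7, 12)

(39, 30) + (13, 12). λ = (12 - 30)/(13 - 39) ≡ 25/17 mod 43. 17⁻¹ ≡ 38 (mod 43), so λ ≡ 4.
  x = λ² - 39 - 13 = 16 - 52 ≡ 7; y = λ·(39 - 7) - 30 ≡ 12. → (7, 12)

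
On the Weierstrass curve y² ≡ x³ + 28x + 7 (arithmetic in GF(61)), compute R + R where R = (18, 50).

(3, 39)

tangent at (18, 50): λ = (3·18² + 28)/(2·50) ≡ 24/39. 39⁻¹ ≡ 36 (mod 61) since 39·36 = 1404 ≡ 1, so λ ≡ 24·36 ≡ 10.
  x = λ² - 18 - 18 = 100 - 36 ≡ 3; y = λ·(18 - 3) - 50 ≡ 39. → (3, 39)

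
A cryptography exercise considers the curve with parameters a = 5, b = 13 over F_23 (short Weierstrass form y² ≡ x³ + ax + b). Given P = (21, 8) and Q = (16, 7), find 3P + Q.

First 3P:
Repeated addition: build up to 3P.
2P: tangent at (21, 8): λ = (3·21² + 5)/(2·8) ≡ 17/16. 16⁻¹ ≡ 13 (mod 23), so λ ≡ 17·13 ≡ 14.
  x = λ² - 21 - 21 = 196 - 42 ≡ 16; y = λ·(21 - 16) - 8 ≡ 16. → (16, 16)
3P: (16, 16) + (21, 8). λ = (8 - 16)/(21 - 16) ≡ 15/5 mod 23. 5⁻¹ ≡ 14 (mod 23) since 5·14 = 70 ≡ 1, so λ ≡ 3.
  x = λ² - 16 - 21 = 9 - 37 ≡ 18; y = λ·(16 - 18) - 16 ≡ 1. → (18, 1)
3P = (18, 1).
Finally 3P + Q:
(18, 1) + (16, 7). λ = (7 - 1)/(16 - 18) ≡ 6/21 mod 23. 21⁻¹ ≡ 11 (mod 23), so λ ≡ 20.
  x = λ² - 18 - 16 = 400 - 34 ≡ 21; y = λ·(18 - 21) - 1 ≡ 8. → (21, 8)

(21, 8)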